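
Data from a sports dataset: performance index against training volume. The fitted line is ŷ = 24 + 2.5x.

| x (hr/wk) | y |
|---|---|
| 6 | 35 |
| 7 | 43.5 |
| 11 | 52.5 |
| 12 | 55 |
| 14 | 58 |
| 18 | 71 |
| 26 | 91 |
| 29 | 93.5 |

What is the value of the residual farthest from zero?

e = -4

x=6: ŷ = 24 + 2.5·6 = 39; e = 35 − 39 = -4
x=7: ŷ = 24 + 2.5·7 = 41.5; e = 43.5 − 41.5 = 2
x=11: ŷ = 24 + 2.5·11 = 51.5; e = 52.5 − 51.5 = 1
x=12: ŷ = 24 + 2.5·12 = 54; e = 55 − 54 = 1
x=14: ŷ = 24 + 2.5·14 = 59; e = 58 − 59 = -1
x=18: ŷ = 24 + 2.5·18 = 69; e = 71 − 69 = 2
x=26: ŷ = 24 + 2.5·26 = 89; e = 91 − 89 = 2
x=29: ŷ = 24 + 2.5·29 = 96.5; e = 93.5 − 96.5 = -3
Largest |e| is 4 at x = 6, residual -4.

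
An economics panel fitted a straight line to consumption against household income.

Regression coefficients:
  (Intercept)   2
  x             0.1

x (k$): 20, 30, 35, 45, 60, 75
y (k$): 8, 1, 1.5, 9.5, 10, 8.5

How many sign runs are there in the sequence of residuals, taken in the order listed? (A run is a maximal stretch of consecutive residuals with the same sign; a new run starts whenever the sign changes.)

4 runs

x=20: ŷ = 2 + 0.1·20 = 4; e = 8 − 4 = 4
x=30: ŷ = 2 + 0.1·30 = 5; e = 1 − 5 = -4
x=35: ŷ = 2 + 0.1·35 = 5.5; e = 1.5 − 5.5 = -4
x=45: ŷ = 2 + 0.1·45 = 6.5; e = 9.5 − 6.5 = 3
x=60: ŷ = 2 + 0.1·60 = 8; e = 10 − 8 = 2
x=75: ŷ = 2 + 0.1·75 = 9.5; e = 8.5 − 9.5 = -1
Signs: + − − + + −
Runs: +×1, −×2, +×2, −×1 → 4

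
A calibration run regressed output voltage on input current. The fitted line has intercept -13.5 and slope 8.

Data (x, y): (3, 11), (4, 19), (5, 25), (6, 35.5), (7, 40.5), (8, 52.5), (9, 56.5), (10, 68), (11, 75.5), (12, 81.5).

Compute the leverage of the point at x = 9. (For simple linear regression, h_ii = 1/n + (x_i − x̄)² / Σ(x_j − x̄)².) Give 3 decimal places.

x̄ = (3 + 4 + 5 + 6 + 7 + 8 + 9 + 10 + 11 + 12)/10 = 7.5
Σ(x − x̄)² = 20.25 + 12.25 + 6.25 + 2.25 + 0.25 + 0.25 + 2.25 + 6.25 + 12.25 + 20.25 = 82.5
h = 1/10 + (1.5)²/82.5 = 0.1 + 0.0272727 = 0.127

h = 0.127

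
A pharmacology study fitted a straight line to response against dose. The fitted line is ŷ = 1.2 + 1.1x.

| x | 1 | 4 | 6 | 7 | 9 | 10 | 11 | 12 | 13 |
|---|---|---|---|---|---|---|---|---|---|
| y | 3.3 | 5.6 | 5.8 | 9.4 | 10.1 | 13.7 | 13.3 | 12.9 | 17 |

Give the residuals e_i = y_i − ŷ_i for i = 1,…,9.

x=1: ŷ = 1.2 + 1.1·1 = 2.3; e = 3.3 − 2.3 = 1
x=4: ŷ = 1.2 + 1.1·4 = 5.6; e = 5.6 − 5.6 = 0
x=6: ŷ = 1.2 + 1.1·6 = 7.8; e = 5.8 − 7.8 = -2
x=7: ŷ = 1.2 + 1.1·7 = 8.9; e = 9.4 − 8.9 = 0.5
x=9: ŷ = 1.2 + 1.1·9 = 11.1; e = 10.1 − 11.1 = -1
x=10: ŷ = 1.2 + 1.1·10 = 12.2; e = 13.7 − 12.2 = 1.5
x=11: ŷ = 1.2 + 1.1·11 = 13.3; e = 13.3 − 13.3 = 0
x=12: ŷ = 1.2 + 1.1·12 = 14.4; e = 12.9 − 14.4 = -1.5
x=13: ŷ = 1.2 + 1.1·13 = 15.5; e = 17 − 15.5 = 1.5

1, 0, -2, 0.5, -1, 1.5, 0, -1.5, 1.5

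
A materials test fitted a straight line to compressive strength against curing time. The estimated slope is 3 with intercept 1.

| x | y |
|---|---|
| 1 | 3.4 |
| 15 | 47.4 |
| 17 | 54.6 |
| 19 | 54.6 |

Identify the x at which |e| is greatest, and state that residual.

x = 19, e = -3.4

x=1: ŷ = 1 + 3·1 = 4; e = 3.4 − 4 = -0.6
x=15: ŷ = 1 + 3·15 = 46; e = 47.4 − 46 = 1.4
x=17: ŷ = 1 + 3·17 = 52; e = 54.6 − 52 = 2.6
x=19: ŷ = 1 + 3·19 = 58; e = 54.6 − 58 = -3.4
Largest |e| is 3.4 at x = 19, residual -3.4.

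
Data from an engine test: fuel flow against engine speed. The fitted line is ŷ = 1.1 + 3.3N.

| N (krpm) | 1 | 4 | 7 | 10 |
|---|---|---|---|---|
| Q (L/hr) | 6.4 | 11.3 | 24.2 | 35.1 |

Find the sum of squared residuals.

N=1: ŷ = 1.1 + 3.3·1 = 4.4; r = 6.4 − 4.4 = 2
N=4: ŷ = 1.1 + 3.3·4 = 14.3; r = 11.3 − 14.3 = -3
N=7: ŷ = 1.1 + 3.3·7 = 24.2; r = 24.2 − 24.2 = 0
N=10: ŷ = 1.1 + 3.3·10 = 34.1; r = 35.1 − 34.1 = 1
SSE = 4 + 9 + 0 + 1 = 14

SSE = 14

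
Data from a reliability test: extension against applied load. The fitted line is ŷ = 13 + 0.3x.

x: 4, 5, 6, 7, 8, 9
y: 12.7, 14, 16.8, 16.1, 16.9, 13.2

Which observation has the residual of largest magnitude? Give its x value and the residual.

x=4: ŷ = 13 + 0.3·4 = 14.2; r = 12.7 − 14.2 = -1.5
x=5: ŷ = 13 + 0.3·5 = 14.5; r = 14 − 14.5 = -0.5
x=6: ŷ = 13 + 0.3·6 = 14.8; r = 16.8 − 14.8 = 2
x=7: ŷ = 13 + 0.3·7 = 15.1; r = 16.1 − 15.1 = 1
x=8: ŷ = 13 + 0.3·8 = 15.4; r = 16.9 − 15.4 = 1.5
x=9: ŷ = 13 + 0.3·9 = 15.7; r = 13.2 − 15.7 = -2.5
Largest |r| is 2.5 at x = 9, residual -2.5.

x = 9, r = -2.5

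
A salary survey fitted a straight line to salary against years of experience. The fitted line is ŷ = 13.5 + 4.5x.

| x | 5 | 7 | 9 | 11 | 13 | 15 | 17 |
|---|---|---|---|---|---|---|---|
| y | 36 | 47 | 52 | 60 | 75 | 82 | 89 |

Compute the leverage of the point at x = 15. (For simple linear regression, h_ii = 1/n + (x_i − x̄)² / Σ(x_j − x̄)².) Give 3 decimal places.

x̄ = (5 + 7 + 9 + 11 + 13 + 15 + 17)/7 = 11
Σ(x − x̄)² = 36 + 16 + 4 + 0 + 4 + 16 + 36 = 112
h = 1/7 + (4)²/112 = 0.142857 + 0.142857 = 0.286

h = 0.286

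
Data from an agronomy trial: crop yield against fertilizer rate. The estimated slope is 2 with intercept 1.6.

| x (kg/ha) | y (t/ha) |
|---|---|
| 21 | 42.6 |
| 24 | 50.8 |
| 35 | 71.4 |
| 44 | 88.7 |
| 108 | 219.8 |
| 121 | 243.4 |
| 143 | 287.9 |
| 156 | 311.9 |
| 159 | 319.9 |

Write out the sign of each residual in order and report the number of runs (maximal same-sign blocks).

x=21: ŷ = 1.6 + 2·21 = 43.6; e = 42.6 − 43.6 = -1
x=24: ŷ = 1.6 + 2·24 = 49.6; e = 50.8 − 49.6 = 1.2
x=35: ŷ = 1.6 + 2·35 = 71.6; e = 71.4 − 71.6 = -0.2
x=44: ŷ = 1.6 + 2·44 = 89.6; e = 88.7 − 89.6 = -0.9
x=108: ŷ = 1.6 + 2·108 = 217.6; e = 219.8 − 217.6 = 2.2
x=121: ŷ = 1.6 + 2·121 = 243.6; e = 243.4 − 243.6 = -0.2
x=143: ŷ = 1.6 + 2·143 = 287.6; e = 287.9 − 287.6 = 0.3
x=156: ŷ = 1.6 + 2·156 = 313.6; e = 311.9 − 313.6 = -1.7
x=159: ŷ = 1.6 + 2·159 = 319.6; e = 319.9 − 319.6 = 0.3
Signs: − + − − + − + − +
Runs: −×1, +×1, −×2, +×1, −×1, +×1, −×1, +×1 → 8

8 runs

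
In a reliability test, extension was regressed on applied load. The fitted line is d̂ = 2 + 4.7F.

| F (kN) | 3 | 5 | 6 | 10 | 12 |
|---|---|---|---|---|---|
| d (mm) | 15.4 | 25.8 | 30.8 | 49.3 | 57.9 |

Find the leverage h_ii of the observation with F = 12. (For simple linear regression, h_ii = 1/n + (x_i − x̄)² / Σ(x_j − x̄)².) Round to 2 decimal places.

F̄ = (3 + 5 + 6 + 10 + 12)/5 = 7.2
Σ(F − F̄)² = 17.64 + 4.84 + 1.44 + 7.84 + 23.04 = 54.8
h = 1/5 + (4.8)²/54.8 = 0.2 + 0.420438 = 0.62

h = 0.62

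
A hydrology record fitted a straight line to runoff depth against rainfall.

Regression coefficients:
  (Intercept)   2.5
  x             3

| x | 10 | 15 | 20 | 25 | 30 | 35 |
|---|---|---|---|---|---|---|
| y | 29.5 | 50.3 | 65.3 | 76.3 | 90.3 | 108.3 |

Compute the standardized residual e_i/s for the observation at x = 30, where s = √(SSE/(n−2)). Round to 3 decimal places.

-0.783

x=10: ŷ = 2.5 + 3·10 = 32.5; e = 29.5 − 32.5 = -3
x=15: ŷ = 2.5 + 3·15 = 47.5; e = 50.3 − 47.5 = 2.8
x=20: ŷ = 2.5 + 3·20 = 62.5; e = 65.3 − 62.5 = 2.8
x=25: ŷ = 2.5 + 3·25 = 77.5; e = 76.3 − 77.5 = -1.2
x=30: ŷ = 2.5 + 3·30 = 92.5; e = 90.3 − 92.5 = -2.2
x=35: ŷ = 2.5 + 3·35 = 107.5; e = 108.3 − 107.5 = 0.8
SSE = 9 + 7.84 + 7.84 + 1.44 + 4.84 + 0.64 = 31.6
s = √(31.6/4) = 2.81069
e/s = -2.2 / 2.81069 = -0.783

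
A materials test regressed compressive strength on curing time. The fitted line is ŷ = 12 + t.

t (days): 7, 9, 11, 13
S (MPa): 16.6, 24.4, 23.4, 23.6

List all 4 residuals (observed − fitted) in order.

-2.4, 3.4, 0.4, -1.4

t=7: ŷ = 12 + 7 = 19; r = 16.6 − 19 = -2.4
t=9: ŷ = 12 + 9 = 21; r = 24.4 − 21 = 3.4
t=11: ŷ = 12 + 11 = 23; r = 23.4 − 23 = 0.4
t=13: ŷ = 12 + 13 = 25; r = 23.6 − 25 = -1.4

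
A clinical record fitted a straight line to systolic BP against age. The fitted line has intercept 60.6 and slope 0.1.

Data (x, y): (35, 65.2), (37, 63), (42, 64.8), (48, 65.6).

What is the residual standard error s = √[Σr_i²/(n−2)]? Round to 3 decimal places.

s = 1.212

x=35: ŷ = 60.6 + 0.1·35 = 64.1; r = 65.2 − 64.1 = 1.1
x=37: ŷ = 60.6 + 0.1·37 = 64.3; r = 63 − 64.3 = -1.3
x=42: ŷ = 60.6 + 0.1·42 = 64.8; r = 64.8 − 64.8 = 0
x=48: ŷ = 60.6 + 0.1·48 = 65.4; r = 65.6 − 65.4 = 0.2
SSE = 1.21 + 1.69 + 0 + 0.04 = 2.94
s = √(2.94/2) = √1.47 ≈ 1.212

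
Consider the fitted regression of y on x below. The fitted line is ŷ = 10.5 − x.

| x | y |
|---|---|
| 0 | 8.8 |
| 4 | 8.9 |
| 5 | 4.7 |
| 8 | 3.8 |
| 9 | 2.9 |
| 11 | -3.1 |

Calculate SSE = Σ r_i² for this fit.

SSE = 19.7

x=0: ŷ = 10.5 − 0 = 10.5; r = 8.8 − 10.5 = -1.7
x=4: ŷ = 10.5 − 4 = 6.5; r = 8.9 − 6.5 = 2.4
x=5: ŷ = 10.5 − 5 = 5.5; r = 4.7 − 5.5 = -0.8
x=8: ŷ = 10.5 − 8 = 2.5; r = 3.8 − 2.5 = 1.3
x=9: ŷ = 10.5 − 9 = 1.5; r = 2.9 − 1.5 = 1.4
x=11: ŷ = 10.5 − 11 = -0.5; r = -3.1 − (-0.5) = -2.6
SSE = 2.89 + 5.76 + 0.64 + 1.69 + 1.96 + 6.76 = 19.7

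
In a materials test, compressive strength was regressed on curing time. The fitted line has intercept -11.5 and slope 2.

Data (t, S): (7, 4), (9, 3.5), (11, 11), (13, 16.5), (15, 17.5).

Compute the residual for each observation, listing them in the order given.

t=7: ŷ = -11.5 + 2·7 = 2.5; e = 4 − 2.5 = 1.5
t=9: ŷ = -11.5 + 2·9 = 6.5; e = 3.5 − 6.5 = -3
t=11: ŷ = -11.5 + 2·11 = 10.5; e = 11 − 10.5 = 0.5
t=13: ŷ = -11.5 + 2·13 = 14.5; e = 16.5 − 14.5 = 2
t=15: ŷ = -11.5 + 2·15 = 18.5; e = 17.5 − 18.5 = -1

1.5, -3, 0.5, 2, -1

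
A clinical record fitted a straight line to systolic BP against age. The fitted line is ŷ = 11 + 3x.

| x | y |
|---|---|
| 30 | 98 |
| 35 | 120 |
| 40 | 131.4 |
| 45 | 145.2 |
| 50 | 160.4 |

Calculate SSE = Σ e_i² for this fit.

x=30: ŷ = 11 + 3·30 = 101; e = 98 − 101 = -3
x=35: ŷ = 11 + 3·35 = 116; e = 120 − 116 = 4
x=40: ŷ = 11 + 3·40 = 131; e = 131.4 − 131 = 0.4
x=45: ŷ = 11 + 3·45 = 146; e = 145.2 − 146 = -0.8
x=50: ŷ = 11 + 3·50 = 161; e = 160.4 − 161 = -0.6
SSE = 9 + 16 + 0.16 + 0.64 + 0.36 = 26.16

SSE = 26.16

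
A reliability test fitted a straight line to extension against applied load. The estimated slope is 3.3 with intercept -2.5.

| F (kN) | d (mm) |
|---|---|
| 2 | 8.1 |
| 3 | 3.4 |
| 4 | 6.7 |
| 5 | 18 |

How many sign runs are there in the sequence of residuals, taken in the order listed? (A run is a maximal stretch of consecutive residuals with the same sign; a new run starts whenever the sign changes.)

F=2: d̂ = -2.5 + 3.3·2 = 4.1; e = 8.1 − 4.1 = 4
F=3: d̂ = -2.5 + 3.3·3 = 7.4; e = 3.4 − 7.4 = -4
F=4: d̂ = -2.5 + 3.3·4 = 10.7; e = 6.7 − 10.7 = -4
F=5: d̂ = -2.5 + 3.3·5 = 14; e = 18 − 14 = 4
Signs: + − − +
Runs: +×1, −×2, +×1 → 3

3 runs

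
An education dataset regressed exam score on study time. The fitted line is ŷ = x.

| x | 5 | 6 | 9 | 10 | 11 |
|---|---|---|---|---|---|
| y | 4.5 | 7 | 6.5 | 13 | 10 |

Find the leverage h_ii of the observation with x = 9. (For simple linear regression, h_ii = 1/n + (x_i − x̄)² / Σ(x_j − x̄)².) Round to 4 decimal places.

x̄ = (5 + 6 + 9 + 10 + 11)/5 = 8.2
Σ(x − x̄)² = 10.24 + 4.84 + 0.64 + 3.24 + 7.84 = 26.8
h = 1/5 + (0.8)²/26.8 = 0.2 + 0.0238806 = 0.2239

h = 0.2239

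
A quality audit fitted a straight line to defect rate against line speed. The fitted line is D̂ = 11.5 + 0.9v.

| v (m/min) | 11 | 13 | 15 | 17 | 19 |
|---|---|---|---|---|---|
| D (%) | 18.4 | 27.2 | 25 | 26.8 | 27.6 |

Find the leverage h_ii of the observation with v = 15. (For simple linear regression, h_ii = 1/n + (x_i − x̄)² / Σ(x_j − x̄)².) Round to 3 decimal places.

h = 0.200

v̄ = (11 + 13 + 15 + 17 + 19)/5 = 15
Σ(v − v̄)² = 16 + 4 + 0 + 4 + 16 = 40
h = 1/5 + (0)²/40 = 0.2 + 0 = 0.200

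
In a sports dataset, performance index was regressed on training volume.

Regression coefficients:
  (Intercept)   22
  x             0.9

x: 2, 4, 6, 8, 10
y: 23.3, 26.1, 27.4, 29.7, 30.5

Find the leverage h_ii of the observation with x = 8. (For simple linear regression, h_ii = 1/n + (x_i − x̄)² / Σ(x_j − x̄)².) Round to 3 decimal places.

h = 0.300

x̄ = (2 + 4 + 6 + 8 + 10)/5 = 6
Σ(x − x̄)² = 16 + 4 + 0 + 4 + 16 = 40
h = 1/5 + (2)²/40 = 0.2 + 0.1 = 0.300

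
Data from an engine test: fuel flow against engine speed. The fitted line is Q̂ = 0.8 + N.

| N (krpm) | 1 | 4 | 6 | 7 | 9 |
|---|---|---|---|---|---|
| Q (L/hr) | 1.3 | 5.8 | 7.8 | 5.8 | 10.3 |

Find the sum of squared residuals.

N=1: Q̂ = 0.8 + 1 = 1.8; r = 1.3 − 1.8 = -0.5
N=4: Q̂ = 0.8 + 4 = 4.8; r = 5.8 − 4.8 = 1
N=6: Q̂ = 0.8 + 6 = 6.8; r = 7.8 − 6.8 = 1
N=7: Q̂ = 0.8 + 7 = 7.8; r = 5.8 − 7.8 = -2
N=9: Q̂ = 0.8 + 9 = 9.8; r = 10.3 − 9.8 = 0.5
SSE = 0.25 + 1 + 1 + 4 + 0.25 = 6.5

SSE = 6.5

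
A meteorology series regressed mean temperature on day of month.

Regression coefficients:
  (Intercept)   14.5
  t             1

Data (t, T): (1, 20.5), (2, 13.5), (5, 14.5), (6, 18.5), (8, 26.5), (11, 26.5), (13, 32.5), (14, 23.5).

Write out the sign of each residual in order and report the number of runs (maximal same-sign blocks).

4 runs

t=1: T̂ = 14.5 + 1 = 15.5; r = 20.5 − 15.5 = 5
t=2: T̂ = 14.5 + 2 = 16.5; r = 13.5 − 16.5 = -3
t=5: T̂ = 14.5 + 5 = 19.5; r = 14.5 − 19.5 = -5
t=6: T̂ = 14.5 + 6 = 20.5; r = 18.5 − 20.5 = -2
t=8: T̂ = 14.5 + 8 = 22.5; r = 26.5 − 22.5 = 4
t=11: T̂ = 14.5 + 11 = 25.5; r = 26.5 − 25.5 = 1
t=13: T̂ = 14.5 + 13 = 27.5; r = 32.5 − 27.5 = 5
t=14: T̂ = 14.5 + 14 = 28.5; r = 23.5 − 28.5 = -5
Signs: + − − − + + + −
Runs: +×1, −×3, +×3, −×1 → 4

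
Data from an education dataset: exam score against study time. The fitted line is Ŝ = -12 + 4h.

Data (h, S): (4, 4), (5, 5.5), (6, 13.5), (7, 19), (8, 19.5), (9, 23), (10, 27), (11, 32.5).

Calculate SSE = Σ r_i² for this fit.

h=4: Ŝ = -12 + 4·4 = 4; r = 4 − 4 = 0
h=5: Ŝ = -12 + 4·5 = 8; r = 5.5 − 8 = -2.5
h=6: Ŝ = -12 + 4·6 = 12; r = 13.5 − 12 = 1.5
h=7: Ŝ = -12 + 4·7 = 16; r = 19 − 16 = 3
h=8: Ŝ = -12 + 4·8 = 20; r = 19.5 − 20 = -0.5
h=9: Ŝ = -12 + 4·9 = 24; r = 23 − 24 = -1
h=10: Ŝ = -12 + 4·10 = 28; r = 27 − 28 = -1
h=11: Ŝ = -12 + 4·11 = 32; r = 32.5 − 32 = 0.5
SSE = 0 + 6.25 + 2.25 + 9 + 0.25 + 1 + 1 + 0.25 = 20

SSE = 20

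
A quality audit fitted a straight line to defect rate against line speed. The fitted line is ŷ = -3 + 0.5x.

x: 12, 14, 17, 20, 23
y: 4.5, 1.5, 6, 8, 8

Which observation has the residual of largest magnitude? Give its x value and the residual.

x=12: ŷ = -3 + 0.5·12 = 3; r = 4.5 − 3 = 1.5
x=14: ŷ = -3 + 0.5·14 = 4; r = 1.5 − 4 = -2.5
x=17: ŷ = -3 + 0.5·17 = 5.5; r = 6 − 5.5 = 0.5
x=20: ŷ = -3 + 0.5·20 = 7; r = 8 − 7 = 1
x=23: ŷ = -3 + 0.5·23 = 8.5; r = 8 − 8.5 = -0.5
Largest |r| is 2.5 at x = 14, residual -2.5.

x = 14, r = -2.5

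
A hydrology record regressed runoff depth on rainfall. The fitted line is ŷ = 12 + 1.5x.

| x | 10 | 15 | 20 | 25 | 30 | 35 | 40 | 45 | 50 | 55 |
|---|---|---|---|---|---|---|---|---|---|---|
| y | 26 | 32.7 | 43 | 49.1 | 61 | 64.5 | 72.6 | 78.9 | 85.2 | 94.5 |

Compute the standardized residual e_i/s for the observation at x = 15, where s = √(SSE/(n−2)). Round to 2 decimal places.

-1.01

x=10: ŷ = 12 + 1.5·10 = 27; e = 26 − 27 = -1
x=15: ŷ = 12 + 1.5·15 = 34.5; e = 32.7 − 34.5 = -1.8
x=20: ŷ = 12 + 1.5·20 = 42; e = 43 − 42 = 1
x=25: ŷ = 12 + 1.5·25 = 49.5; e = 49.1 − 49.5 = -0.4
x=30: ŷ = 12 + 1.5·30 = 57; e = 61 − 57 = 4
x=35: ŷ = 12 + 1.5·35 = 64.5; e = 64.5 − 64.5 = 0
x=40: ŷ = 12 + 1.5·40 = 72; e = 72.6 − 72 = 0.6
x=45: ŷ = 12 + 1.5·45 = 79.5; e = 78.9 − 79.5 = -0.6
x=50: ŷ = 12 + 1.5·50 = 87; e = 85.2 − 87 = -1.8
x=55: ŷ = 12 + 1.5·55 = 94.5; e = 94.5 − 94.5 = 0
SSE = 1 + 3.24 + 1 + 0.16 + 16 + 0 + 0.36 + 0.36 + 3.24 + 0 = 25.36
s = √(25.36/8) = 1.78045
e/s = -1.8 / 1.78045 = -1.01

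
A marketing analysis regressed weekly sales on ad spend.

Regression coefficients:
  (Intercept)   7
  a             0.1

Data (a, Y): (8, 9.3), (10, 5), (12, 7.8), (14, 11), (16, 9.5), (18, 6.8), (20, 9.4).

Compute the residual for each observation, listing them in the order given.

1.5, -3, -0.4, 2.6, 0.9, -2, 0.4

a=8: ŷ = 7 + 0.1·8 = 7.8; e = 9.3 − 7.8 = 1.5
a=10: ŷ = 7 + 0.1·10 = 8; e = 5 − 8 = -3
a=12: ŷ = 7 + 0.1·12 = 8.2; e = 7.8 − 8.2 = -0.4
a=14: ŷ = 7 + 0.1·14 = 8.4; e = 11 − 8.4 = 2.6
a=16: ŷ = 7 + 0.1·16 = 8.6; e = 9.5 − 8.6 = 0.9
a=18: ŷ = 7 + 0.1·18 = 8.8; e = 6.8 − 8.8 = -2
a=20: ŷ = 7 + 0.1·20 = 9; e = 9.4 − 9 = 0.4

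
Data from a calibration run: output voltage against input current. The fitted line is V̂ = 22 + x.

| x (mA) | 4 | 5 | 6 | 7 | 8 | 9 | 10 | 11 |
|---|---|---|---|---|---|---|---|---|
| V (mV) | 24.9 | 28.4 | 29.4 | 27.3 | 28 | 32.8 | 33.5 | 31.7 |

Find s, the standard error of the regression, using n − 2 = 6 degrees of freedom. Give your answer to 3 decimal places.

x=4: V̂ = 22 + 4 = 26; e = 24.9 − 26 = -1.1
x=5: V̂ = 22 + 5 = 27; e = 28.4 − 27 = 1.4
x=6: V̂ = 22 + 6 = 28; e = 29.4 − 28 = 1.4
x=7: V̂ = 22 + 7 = 29; e = 27.3 − 29 = -1.7
x=8: V̂ = 22 + 8 = 30; e = 28 − 30 = -2
x=9: V̂ = 22 + 9 = 31; e = 32.8 − 31 = 1.8
x=10: V̂ = 22 + 10 = 32; e = 33.5 − 32 = 1.5
x=11: V̂ = 22 + 11 = 33; e = 31.7 − 33 = -1.3
SSE = 1.21 + 1.96 + 1.96 + 2.89 + 4 + 3.24 + 2.25 + 1.69 = 19.2
s = √(19.2/6) = √3.2 ≈ 1.789

s = 1.789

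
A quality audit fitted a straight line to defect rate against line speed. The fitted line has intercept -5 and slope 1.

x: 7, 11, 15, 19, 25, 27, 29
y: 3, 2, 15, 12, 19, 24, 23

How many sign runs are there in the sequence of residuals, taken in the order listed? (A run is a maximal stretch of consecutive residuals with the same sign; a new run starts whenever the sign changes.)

6 runs

x=7: ŷ = -5 + 7 = 2; e = 3 − 2 = 1
x=11: ŷ = -5 + 11 = 6; e = 2 − 6 = -4
x=15: ŷ = -5 + 15 = 10; e = 15 − 10 = 5
x=19: ŷ = -5 + 19 = 14; e = 12 − 14 = -2
x=25: ŷ = -5 + 25 = 20; e = 19 − 20 = -1
x=27: ŷ = -5 + 27 = 22; e = 24 − 22 = 2
x=29: ŷ = -5 + 29 = 24; e = 23 − 24 = -1
Signs: + − + − − + −
Runs: +×1, −×1, +×1, −×2, +×1, −×1 → 6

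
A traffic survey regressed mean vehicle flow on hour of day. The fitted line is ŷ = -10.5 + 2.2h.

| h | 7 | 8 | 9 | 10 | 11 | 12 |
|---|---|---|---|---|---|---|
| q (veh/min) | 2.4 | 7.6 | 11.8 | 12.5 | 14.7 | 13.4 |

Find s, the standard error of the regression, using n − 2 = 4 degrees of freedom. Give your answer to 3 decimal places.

s = 2.291

h=7: ŷ = -10.5 + 2.2·7 = 4.9; e = 2.4 − 4.9 = -2.5
h=8: ŷ = -10.5 + 2.2·8 = 7.1; e = 7.6 − 7.1 = 0.5
h=9: ŷ = -10.5 + 2.2·9 = 9.3; e = 11.8 − 9.3 = 2.5
h=10: ŷ = -10.5 + 2.2·10 = 11.5; e = 12.5 − 11.5 = 1
h=11: ŷ = -10.5 + 2.2·11 = 13.7; e = 14.7 − 13.7 = 1
h=12: ŷ = -10.5 + 2.2·12 = 15.9; e = 13.4 − 15.9 = -2.5
SSE = 6.25 + 0.25 + 6.25 + 1 + 1 + 6.25 = 21
s = √(21/4) = √5.25 ≈ 2.291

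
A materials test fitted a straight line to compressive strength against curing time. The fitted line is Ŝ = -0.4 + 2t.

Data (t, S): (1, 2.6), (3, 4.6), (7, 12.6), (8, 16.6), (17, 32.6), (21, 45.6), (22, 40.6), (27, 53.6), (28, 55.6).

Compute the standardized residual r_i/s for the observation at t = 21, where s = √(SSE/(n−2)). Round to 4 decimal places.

t=1: Ŝ = -0.4 + 2·1 = 1.6; r = 2.6 − 1.6 = 1
t=3: Ŝ = -0.4 + 2·3 = 5.6; r = 4.6 − 5.6 = -1
t=7: Ŝ = -0.4 + 2·7 = 13.6; r = 12.6 − 13.6 = -1
t=8: Ŝ = -0.4 + 2·8 = 15.6; r = 16.6 − 15.6 = 1
t=17: Ŝ = -0.4 + 2·17 = 33.6; r = 32.6 − 33.6 = -1
t=21: Ŝ = -0.4 + 2·21 = 41.6; r = 45.6 − 41.6 = 4
t=22: Ŝ = -0.4 + 2·22 = 43.6; r = 40.6 − 43.6 = -3
t=27: Ŝ = -0.4 + 2·27 = 53.6; r = 53.6 − 53.6 = 0
t=28: Ŝ = -0.4 + 2·28 = 55.6; r = 55.6 − 55.6 = 0
SSE = 1 + 1 + 1 + 1 + 1 + 16 + 9 + 0 + 0 = 30
s = √(30/7) = 2.0702
r/s = 4 / 2.0702 = 1.9322

1.9322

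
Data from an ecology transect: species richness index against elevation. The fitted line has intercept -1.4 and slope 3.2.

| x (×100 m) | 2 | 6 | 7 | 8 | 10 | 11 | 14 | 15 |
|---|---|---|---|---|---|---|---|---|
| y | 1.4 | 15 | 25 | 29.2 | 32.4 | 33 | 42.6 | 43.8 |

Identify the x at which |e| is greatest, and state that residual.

x = 8, e = 5

x=2: ŷ = -1.4 + 3.2·2 = 5; e = 1.4 − 5 = -3.6
x=6: ŷ = -1.4 + 3.2·6 = 17.8; e = 15 − 17.8 = -2.8
x=7: ŷ = -1.4 + 3.2·7 = 21; e = 25 − 21 = 4
x=8: ŷ = -1.4 + 3.2·8 = 24.2; e = 29.2 − 24.2 = 5
x=10: ŷ = -1.4 + 3.2·10 = 30.6; e = 32.4 − 30.6 = 1.8
x=11: ŷ = -1.4 + 3.2·11 = 33.8; e = 33 − 33.8 = -0.8
x=14: ŷ = -1.4 + 3.2·14 = 43.4; e = 42.6 − 43.4 = -0.8
x=15: ŷ = -1.4 + 3.2·15 = 46.6; e = 43.8 − 46.6 = -2.8
Largest |e| is 5 at x = 8, residual 5.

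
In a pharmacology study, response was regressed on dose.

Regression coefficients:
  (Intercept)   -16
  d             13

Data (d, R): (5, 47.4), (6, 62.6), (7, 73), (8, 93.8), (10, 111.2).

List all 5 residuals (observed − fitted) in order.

d=5: R̂ = -16 + 13·5 = 49; e = 47.4 − 49 = -1.6
d=6: R̂ = -16 + 13·6 = 62; e = 62.6 − 62 = 0.6
d=7: R̂ = -16 + 13·7 = 75; e = 73 − 75 = -2
d=8: R̂ = -16 + 13·8 = 88; e = 93.8 − 88 = 5.8
d=10: R̂ = -16 + 13·10 = 114; e = 111.2 − 114 = -2.8

-1.6, 0.6, -2, 5.8, -2.8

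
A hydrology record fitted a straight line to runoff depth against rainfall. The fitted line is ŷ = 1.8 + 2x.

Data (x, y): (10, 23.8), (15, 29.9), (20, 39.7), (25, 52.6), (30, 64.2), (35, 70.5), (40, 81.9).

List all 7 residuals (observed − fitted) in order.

x=10: ŷ = 1.8 + 2·10 = 21.8; e = 23.8 − 21.8 = 2
x=15: ŷ = 1.8 + 2·15 = 31.8; e = 29.9 − 31.8 = -1.9
x=20: ŷ = 1.8 + 2·20 = 41.8; e = 39.7 − 41.8 = -2.1
x=25: ŷ = 1.8 + 2·25 = 51.8; e = 52.6 − 51.8 = 0.8
x=30: ŷ = 1.8 + 2·30 = 61.8; e = 64.2 − 61.8 = 2.4
x=35: ŷ = 1.8 + 2·35 = 71.8; e = 70.5 − 71.8 = -1.3
x=40: ŷ = 1.8 + 2·40 = 81.8; e = 81.9 − 81.8 = 0.1

2, -1.9, -2.1, 0.8, 2.4, -1.3, 0.1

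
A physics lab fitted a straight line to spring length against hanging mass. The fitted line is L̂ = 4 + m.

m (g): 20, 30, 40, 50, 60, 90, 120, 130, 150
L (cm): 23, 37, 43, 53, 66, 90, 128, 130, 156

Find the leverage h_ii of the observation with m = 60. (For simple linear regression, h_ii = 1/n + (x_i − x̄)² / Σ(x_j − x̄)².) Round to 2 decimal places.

m̄ = (20 + 30 + 40 + 50 + 60 + 90 + 120 + 130 + 150)/9 = 76.6667
Σ(m − m̄)² = 3211.11 + 2177.78 + 1344.44 + 711.111 + 277.778 + 177.778 + 1877.78 + 2844.44 + 5377.78 = 18000
h = 1/9 + (-16.6667)²/18000 = 0.111111 + 0.0154321 = 0.13

h = 0.13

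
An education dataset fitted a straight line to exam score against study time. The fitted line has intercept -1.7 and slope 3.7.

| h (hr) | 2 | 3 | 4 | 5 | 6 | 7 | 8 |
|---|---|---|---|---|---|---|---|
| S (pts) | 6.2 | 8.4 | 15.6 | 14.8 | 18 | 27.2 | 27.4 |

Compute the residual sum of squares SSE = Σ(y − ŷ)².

h=2: Ŝ = -1.7 + 3.7·2 = 5.7; e = 6.2 − 5.7 = 0.5
h=3: Ŝ = -1.7 + 3.7·3 = 9.4; e = 8.4 − 9.4 = -1
h=4: Ŝ = -1.7 + 3.7·4 = 13.1; e = 15.6 − 13.1 = 2.5
h=5: Ŝ = -1.7 + 3.7·5 = 16.8; e = 14.8 − 16.8 = -2
h=6: Ŝ = -1.7 + 3.7·6 = 20.5; e = 18 − 20.5 = -2.5
h=7: Ŝ = -1.7 + 3.7·7 = 24.2; e = 27.2 − 24.2 = 3
h=8: Ŝ = -1.7 + 3.7·8 = 27.9; e = 27.4 − 27.9 = -0.5
SSE = 0.25 + 1 + 6.25 + 4 + 6.25 + 9 + 0.25 = 27

SSE = 27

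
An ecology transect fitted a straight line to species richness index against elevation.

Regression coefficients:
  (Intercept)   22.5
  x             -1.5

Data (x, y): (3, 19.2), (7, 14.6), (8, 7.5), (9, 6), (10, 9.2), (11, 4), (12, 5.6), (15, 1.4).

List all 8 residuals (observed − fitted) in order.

1.2, 2.6, -3, -3, 1.7, -2, 1.1, 1.4

x=3: ŷ = 22.5 − 1.5·3 = 18; r = 19.2 − 18 = 1.2
x=7: ŷ = 22.5 − 1.5·7 = 12; r = 14.6 − 12 = 2.6
x=8: ŷ = 22.5 − 1.5·8 = 10.5; r = 7.5 − 10.5 = -3
x=9: ŷ = 22.5 − 1.5·9 = 9; r = 6 − 9 = -3
x=10: ŷ = 22.5 − 1.5·10 = 7.5; r = 9.2 − 7.5 = 1.7
x=11: ŷ = 22.5 − 1.5·11 = 6; r = 4 − 6 = -2
x=12: ŷ = 22.5 − 1.5·12 = 4.5; r = 5.6 − 4.5 = 1.1
x=15: ŷ = 22.5 − 1.5·15 = 0; r = 1.4 − 0 = 1.4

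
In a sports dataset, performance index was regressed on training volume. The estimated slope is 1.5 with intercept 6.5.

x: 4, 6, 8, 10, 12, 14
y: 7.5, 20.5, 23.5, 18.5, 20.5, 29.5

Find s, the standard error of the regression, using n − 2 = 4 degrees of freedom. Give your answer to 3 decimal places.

s = 5.099

x=4: ŷ = 6.5 + 1.5·4 = 12.5; e = 7.5 − 12.5 = -5
x=6: ŷ = 6.5 + 1.5·6 = 15.5; e = 20.5 − 15.5 = 5
x=8: ŷ = 6.5 + 1.5·8 = 18.5; e = 23.5 − 18.5 = 5
x=10: ŷ = 6.5 + 1.5·10 = 21.5; e = 18.5 − 21.5 = -3
x=12: ŷ = 6.5 + 1.5·12 = 24.5; e = 20.5 − 24.5 = -4
x=14: ŷ = 6.5 + 1.5·14 = 27.5; e = 29.5 − 27.5 = 2
SSE = 25 + 25 + 25 + 9 + 16 + 4 = 104
s = √(104/4) = √26 ≈ 5.099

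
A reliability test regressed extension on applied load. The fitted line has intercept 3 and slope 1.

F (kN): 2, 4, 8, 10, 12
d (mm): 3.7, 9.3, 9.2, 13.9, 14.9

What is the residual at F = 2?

d̂ = 3 + 2 = 5
r = 3.7 − 5 = -1.3

r = -1.3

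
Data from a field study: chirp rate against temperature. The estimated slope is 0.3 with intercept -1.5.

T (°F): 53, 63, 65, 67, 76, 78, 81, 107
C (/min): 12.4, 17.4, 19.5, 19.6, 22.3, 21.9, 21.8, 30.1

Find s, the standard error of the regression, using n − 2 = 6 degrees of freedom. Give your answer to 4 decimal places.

s = 1.2583

T=53: Ĉ = -1.5 + 0.3·53 = 14.4; r = 12.4 − 14.4 = -2
T=63: Ĉ = -1.5 + 0.3·63 = 17.4; r = 17.4 − 17.4 = 0
T=65: Ĉ = -1.5 + 0.3·65 = 18; r = 19.5 − 18 = 1.5
T=67: Ĉ = -1.5 + 0.3·67 = 18.6; r = 19.6 − 18.6 = 1
T=76: Ĉ = -1.5 + 0.3·76 = 21.3; r = 22.3 − 21.3 = 1
T=78: Ĉ = -1.5 + 0.3·78 = 21.9; r = 21.9 − 21.9 = 0
T=81: Ĉ = -1.5 + 0.3·81 = 22.8; r = 21.8 − 22.8 = -1
T=107: Ĉ = -1.5 + 0.3·107 = 30.6; r = 30.1 − 30.6 = -0.5
SSE = 4 + 0 + 2.25 + 1 + 1 + 0 + 1 + 0.25 = 9.5
s = √(9.5/6) = √1.58333 ≈ 1.2583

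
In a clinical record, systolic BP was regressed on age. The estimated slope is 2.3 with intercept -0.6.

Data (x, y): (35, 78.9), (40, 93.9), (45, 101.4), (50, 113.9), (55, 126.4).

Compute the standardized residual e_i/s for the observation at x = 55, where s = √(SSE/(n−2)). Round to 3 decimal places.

x=35: ŷ = -0.6 + 2.3·35 = 79.9; e = 78.9 − 79.9 = -1
x=40: ŷ = -0.6 + 2.3·40 = 91.4; e = 93.9 − 91.4 = 2.5
x=45: ŷ = -0.6 + 2.3·45 = 102.9; e = 101.4 − 102.9 = -1.5
x=50: ŷ = -0.6 + 2.3·50 = 114.4; e = 113.9 − 114.4 = -0.5
x=55: ŷ = -0.6 + 2.3·55 = 125.9; e = 126.4 − 125.9 = 0.5
SSE = 1 + 6.25 + 2.25 + 0.25 + 0.25 = 10
s = √(10/3) = 1.82574
e/s = 0.5 / 1.82574 = 0.274

0.274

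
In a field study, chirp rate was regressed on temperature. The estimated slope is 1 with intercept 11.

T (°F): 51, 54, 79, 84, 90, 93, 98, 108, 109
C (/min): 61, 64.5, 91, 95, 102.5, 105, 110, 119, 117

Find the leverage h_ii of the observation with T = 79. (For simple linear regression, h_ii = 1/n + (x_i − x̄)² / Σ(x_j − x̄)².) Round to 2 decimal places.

h = 0.12

T̄ = (51 + 54 + 79 + 84 + 90 + 93 + 98 + 108 + 109)/9 = 85.1111
Σ(T − T̄)² = 1163.57 + 967.901 + 37.3457 + 1.23457 + 23.9012 + 62.2346 + 166.123 + 523.901 + 570.679 = 3516.89
h = 1/9 + (-6.11111)²/3516.89 = 0.111111 + 0.010619 = 0.12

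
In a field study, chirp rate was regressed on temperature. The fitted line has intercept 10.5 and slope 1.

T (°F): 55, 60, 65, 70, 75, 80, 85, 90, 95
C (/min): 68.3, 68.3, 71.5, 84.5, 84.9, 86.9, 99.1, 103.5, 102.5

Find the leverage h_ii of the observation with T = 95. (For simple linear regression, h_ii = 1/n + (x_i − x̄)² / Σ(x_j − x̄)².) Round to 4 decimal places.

h = 0.3778

T̄ = (55 + 60 + 65 + 70 + 75 + 80 + 85 + 90 + 95)/9 = 75
Σ(T − T̄)² = 400 + 225 + 100 + 25 + 0 + 25 + 100 + 225 + 400 = 1500
h = 1/9 + (20)²/1500 = 0.111111 + 0.266667 = 0.3778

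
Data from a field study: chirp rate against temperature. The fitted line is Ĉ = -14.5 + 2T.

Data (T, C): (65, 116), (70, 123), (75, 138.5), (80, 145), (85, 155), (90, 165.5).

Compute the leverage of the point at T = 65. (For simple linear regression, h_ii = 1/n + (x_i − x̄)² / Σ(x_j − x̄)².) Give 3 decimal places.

T̄ = (65 + 70 + 75 + 80 + 85 + 90)/6 = 77.5
Σ(T − T̄)² = 156.25 + 56.25 + 6.25 + 6.25 + 56.25 + 156.25 = 437.5
h = 1/6 + (-12.5)²/437.5 = 0.166667 + 0.357143 = 0.524

h = 0.524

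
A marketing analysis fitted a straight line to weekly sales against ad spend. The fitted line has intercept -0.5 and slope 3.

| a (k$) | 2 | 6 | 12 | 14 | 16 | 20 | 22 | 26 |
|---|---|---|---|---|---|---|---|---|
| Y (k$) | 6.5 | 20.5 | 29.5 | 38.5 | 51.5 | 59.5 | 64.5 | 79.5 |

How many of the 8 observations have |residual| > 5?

1

a=2: ŷ = -0.5 + 3·2 = 5.5; e = 6.5 − 5.5 = 1
a=6: ŷ = -0.5 + 3·6 = 17.5; e = 20.5 − 17.5 = 3
a=12: ŷ = -0.5 + 3·12 = 35.5; e = 29.5 − 35.5 = -6
a=14: ŷ = -0.5 + 3·14 = 41.5; e = 38.5 − 41.5 = -3
a=16: ŷ = -0.5 + 3·16 = 47.5; e = 51.5 − 47.5 = 4
a=20: ŷ = -0.5 + 3·20 = 59.5; e = 59.5 − 59.5 = 0
a=22: ŷ = -0.5 + 3·22 = 65.5; e = 64.5 − 65.5 = -1
a=26: ŷ = -0.5 + 3·26 = 77.5; e = 79.5 − 77.5 = 2
|e| > 5: a=12 (|e|=6) → 1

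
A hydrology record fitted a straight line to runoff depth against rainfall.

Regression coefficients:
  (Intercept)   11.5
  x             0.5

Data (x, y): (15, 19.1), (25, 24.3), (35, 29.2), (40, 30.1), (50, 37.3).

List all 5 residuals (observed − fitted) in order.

0.1, 0.3, 0.2, -1.4, 0.8

x=15: ŷ = 11.5 + 0.5·15 = 19; e = 19.1 − 19 = 0.1
x=25: ŷ = 11.5 + 0.5·25 = 24; e = 24.3 − 24 = 0.3
x=35: ŷ = 11.5 + 0.5·35 = 29; e = 29.2 − 29 = 0.2
x=40: ŷ = 11.5 + 0.5·40 = 31.5; e = 30.1 − 31.5 = -1.4
x=50: ŷ = 11.5 + 0.5·50 = 36.5; e = 37.3 − 36.5 = 0.8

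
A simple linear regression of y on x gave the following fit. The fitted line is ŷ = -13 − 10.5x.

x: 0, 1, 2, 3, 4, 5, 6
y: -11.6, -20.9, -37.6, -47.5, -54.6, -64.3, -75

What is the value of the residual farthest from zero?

x=0: ŷ = -13 − 10.5·0 = -13; r = -11.6 − (-13) = 1.4
x=1: ŷ = -13 − 10.5·1 = -23.5; r = -20.9 − (-23.5) = 2.6
x=2: ŷ = -13 − 10.5·2 = -34; r = -37.6 − (-34) = -3.6
x=3: ŷ = -13 − 10.5·3 = -44.5; r = -47.5 − (-44.5) = -3
x=4: ŷ = -13 − 10.5·4 = -55; r = -54.6 − (-55) = 0.4
x=5: ŷ = -13 − 10.5·5 = -65.5; r = -64.3 − (-65.5) = 1.2
x=6: ŷ = -13 − 10.5·6 = -76; r = -75 − (-76) = 1
Largest |r| is 3.6 at x = 2, residual -3.6.

r = -3.6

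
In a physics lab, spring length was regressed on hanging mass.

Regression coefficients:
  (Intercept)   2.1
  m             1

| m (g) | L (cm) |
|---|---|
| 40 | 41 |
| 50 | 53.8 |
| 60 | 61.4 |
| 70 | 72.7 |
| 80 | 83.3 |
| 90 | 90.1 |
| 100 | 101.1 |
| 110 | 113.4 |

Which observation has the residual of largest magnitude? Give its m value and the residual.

m=40: ŷ = 2.1 + 40 = 42.1; e = 41 − 42.1 = -1.1
m=50: ŷ = 2.1 + 50 = 52.1; e = 53.8 − 52.1 = 1.7
m=60: ŷ = 2.1 + 60 = 62.1; e = 61.4 − 62.1 = -0.7
m=70: ŷ = 2.1 + 70 = 72.1; e = 72.7 − 72.1 = 0.6
m=80: ŷ = 2.1 + 80 = 82.1; e = 83.3 − 82.1 = 1.2
m=90: ŷ = 2.1 + 90 = 92.1; e = 90.1 − 92.1 = -2
m=100: ŷ = 2.1 + 100 = 102.1; e = 101.1 − 102.1 = -1
m=110: ŷ = 2.1 + 110 = 112.1; e = 113.4 − 112.1 = 1.3
Largest |e| is 2 at m = 90, residual -2.

m = 90, e = -2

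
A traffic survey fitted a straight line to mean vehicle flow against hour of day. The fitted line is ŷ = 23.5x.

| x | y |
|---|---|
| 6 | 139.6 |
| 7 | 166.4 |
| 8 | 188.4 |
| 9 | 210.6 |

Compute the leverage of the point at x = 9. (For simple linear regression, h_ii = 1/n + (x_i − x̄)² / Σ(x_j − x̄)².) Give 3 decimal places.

h = 0.700

x̄ = (6 + 7 + 8 + 9)/4 = 7.5
Σ(x − x̄)² = 2.25 + 0.25 + 0.25 + 2.25 = 5
h = 1/4 + (1.5)²/5 = 0.25 + 0.45 = 0.700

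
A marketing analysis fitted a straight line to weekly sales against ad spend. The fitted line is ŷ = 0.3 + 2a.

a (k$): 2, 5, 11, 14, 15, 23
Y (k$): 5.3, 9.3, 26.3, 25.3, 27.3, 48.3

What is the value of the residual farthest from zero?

a=2: ŷ = 0.3 + 2·2 = 4.3; e = 5.3 − 4.3 = 1
a=5: ŷ = 0.3 + 2·5 = 10.3; e = 9.3 − 10.3 = -1
a=11: ŷ = 0.3 + 2·11 = 22.3; e = 26.3 − 22.3 = 4
a=14: ŷ = 0.3 + 2·14 = 28.3; e = 25.3 − 28.3 = -3
a=15: ŷ = 0.3 + 2·15 = 30.3; e = 27.3 − 30.3 = -3
a=23: ŷ = 0.3 + 2·23 = 46.3; e = 48.3 − 46.3 = 2
Largest |e| is 4 at a = 11, residual 4.

e = 4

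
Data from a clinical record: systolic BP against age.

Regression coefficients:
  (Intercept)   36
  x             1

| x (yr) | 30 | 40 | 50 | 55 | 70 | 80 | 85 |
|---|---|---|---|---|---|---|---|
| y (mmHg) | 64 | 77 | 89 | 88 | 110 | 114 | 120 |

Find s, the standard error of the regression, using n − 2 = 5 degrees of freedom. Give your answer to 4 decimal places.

s = 2.9665

x=30: ŷ = 36 + 30 = 66; r = 64 − 66 = -2
x=40: ŷ = 36 + 40 = 76; r = 77 − 76 = 1
x=50: ŷ = 36 + 50 = 86; r = 89 − 86 = 3
x=55: ŷ = 36 + 55 = 91; r = 88 − 91 = -3
x=70: ŷ = 36 + 70 = 106; r = 110 − 106 = 4
x=80: ŷ = 36 + 80 = 116; r = 114 − 116 = -2
x=85: ŷ = 36 + 85 = 121; r = 120 − 121 = -1
SSE = 4 + 1 + 9 + 9 + 16 + 4 + 1 = 44
s = √(44/5) = √8.8 ≈ 2.9665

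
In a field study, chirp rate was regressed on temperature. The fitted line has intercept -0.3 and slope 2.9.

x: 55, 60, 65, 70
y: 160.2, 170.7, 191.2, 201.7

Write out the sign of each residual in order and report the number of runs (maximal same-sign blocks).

x=55: ŷ = -0.3 + 2.9·55 = 159.2; r = 160.2 − 159.2 = 1
x=60: ŷ = -0.3 + 2.9·60 = 173.7; r = 170.7 − 173.7 = -3
x=65: ŷ = -0.3 + 2.9·65 = 188.2; r = 191.2 − 188.2 = 3
x=70: ŷ = -0.3 + 2.9·70 = 202.7; r = 201.7 − 202.7 = -1
Signs: + − + −
Runs: +×1, −×1, +×1, −×1 → 4

4 runs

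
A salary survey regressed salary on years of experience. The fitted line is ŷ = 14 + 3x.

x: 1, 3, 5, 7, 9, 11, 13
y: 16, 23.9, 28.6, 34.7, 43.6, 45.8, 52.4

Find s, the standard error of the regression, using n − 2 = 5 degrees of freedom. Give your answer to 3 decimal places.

s = 1.457

x=1: ŷ = 14 + 3·1 = 17; r = 16 − 17 = -1
x=3: ŷ = 14 + 3·3 = 23; r = 23.9 − 23 = 0.9
x=5: ŷ = 14 + 3·5 = 29; r = 28.6 − 29 = -0.4
x=7: ŷ = 14 + 3·7 = 35; r = 34.7 − 35 = -0.3
x=9: ŷ = 14 + 3·9 = 41; r = 43.6 − 41 = 2.6
x=11: ŷ = 14 + 3·11 = 47; r = 45.8 − 47 = -1.2
x=13: ŷ = 14 + 3·13 = 53; r = 52.4 − 53 = -0.6
SSE = 1 + 0.81 + 0.16 + 0.09 + 6.76 + 1.44 + 0.36 = 10.62
s = √(10.62/5) = √2.124 ≈ 1.457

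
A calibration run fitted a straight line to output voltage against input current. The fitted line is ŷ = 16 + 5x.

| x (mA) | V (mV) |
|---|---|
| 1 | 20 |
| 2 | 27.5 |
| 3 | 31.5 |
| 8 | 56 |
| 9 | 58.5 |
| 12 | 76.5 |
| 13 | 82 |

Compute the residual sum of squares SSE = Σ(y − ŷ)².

SSE = 11

x=1: ŷ = 16 + 5·1 = 21; e = 20 − 21 = -1
x=2: ŷ = 16 + 5·2 = 26; e = 27.5 − 26 = 1.5
x=3: ŷ = 16 + 5·3 = 31; e = 31.5 − 31 = 0.5
x=8: ŷ = 16 + 5·8 = 56; e = 56 − 56 = 0
x=9: ŷ = 16 + 5·9 = 61; e = 58.5 − 61 = -2.5
x=12: ŷ = 16 + 5·12 = 76; e = 76.5 − 76 = 0.5
x=13: ŷ = 16 + 5·13 = 81; e = 82 − 81 = 1
SSE = 1 + 2.25 + 0.25 + 0 + 6.25 + 0.25 + 1 = 11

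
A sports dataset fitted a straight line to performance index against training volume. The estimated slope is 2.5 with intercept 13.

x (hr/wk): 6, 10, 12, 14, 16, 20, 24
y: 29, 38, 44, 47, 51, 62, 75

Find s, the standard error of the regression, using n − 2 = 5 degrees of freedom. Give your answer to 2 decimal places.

x=6: ŷ = 13 + 2.5·6 = 28; e = 29 − 28 = 1
x=10: ŷ = 13 + 2.5·10 = 38; e = 38 − 38 = 0
x=12: ŷ = 13 + 2.5·12 = 43; e = 44 − 43 = 1
x=14: ŷ = 13 + 2.5·14 = 48; e = 47 − 48 = -1
x=16: ŷ = 13 + 2.5·16 = 53; e = 51 − 53 = -2
x=20: ŷ = 13 + 2.5·20 = 63; e = 62 − 63 = -1
x=24: ŷ = 13 + 2.5·24 = 73; e = 75 − 73 = 2
SSE = 1 + 0 + 1 + 1 + 4 + 1 + 4 = 12
s = √(12/5) = √2.4 ≈ 1.55

s = 1.55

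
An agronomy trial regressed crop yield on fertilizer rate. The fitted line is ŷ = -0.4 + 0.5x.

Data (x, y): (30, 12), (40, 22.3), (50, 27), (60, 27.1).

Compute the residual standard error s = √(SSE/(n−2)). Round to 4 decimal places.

x=30: ŷ = -0.4 + 0.5·30 = 14.6; r = 12 − 14.6 = -2.6
x=40: ŷ = -0.4 + 0.5·40 = 19.6; r = 22.3 − 19.6 = 2.7
x=50: ŷ = -0.4 + 0.5·50 = 24.6; r = 27 − 24.6 = 2.4
x=60: ŷ = -0.4 + 0.5·60 = 29.6; r = 27.1 − 29.6 = -2.5
SSE = 6.76 + 7.29 + 5.76 + 6.25 = 26.06
s = √(26.06/2) = √13.03 ≈ 3.6097

s = 3.6097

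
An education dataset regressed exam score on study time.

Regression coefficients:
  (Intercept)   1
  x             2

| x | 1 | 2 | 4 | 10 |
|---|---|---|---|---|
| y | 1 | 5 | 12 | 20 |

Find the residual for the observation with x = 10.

ŷ = 1 + 2·10 = 21
e = 20 − 21 = -1

e = -1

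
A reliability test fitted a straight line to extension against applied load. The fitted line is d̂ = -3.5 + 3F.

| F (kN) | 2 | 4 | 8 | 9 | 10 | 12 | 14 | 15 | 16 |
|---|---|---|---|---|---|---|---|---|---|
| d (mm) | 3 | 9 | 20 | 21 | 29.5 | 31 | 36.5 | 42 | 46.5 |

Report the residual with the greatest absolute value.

r = 3

F=2: d̂ = -3.5 + 3·2 = 2.5; r = 3 − 2.5 = 0.5
F=4: d̂ = -3.5 + 3·4 = 8.5; r = 9 − 8.5 = 0.5
F=8: d̂ = -3.5 + 3·8 = 20.5; r = 20 − 20.5 = -0.5
F=9: d̂ = -3.5 + 3·9 = 23.5; r = 21 − 23.5 = -2.5
F=10: d̂ = -3.5 + 3·10 = 26.5; r = 29.5 − 26.5 = 3
F=12: d̂ = -3.5 + 3·12 = 32.5; r = 31 − 32.5 = -1.5
F=14: d̂ = -3.5 + 3·14 = 38.5; r = 36.5 − 38.5 = -2
F=15: d̂ = -3.5 + 3·15 = 41.5; r = 42 − 41.5 = 0.5
F=16: d̂ = -3.5 + 3·16 = 44.5; r = 46.5 − 44.5 = 2
Largest |r| is 3 at F = 10, residual 3.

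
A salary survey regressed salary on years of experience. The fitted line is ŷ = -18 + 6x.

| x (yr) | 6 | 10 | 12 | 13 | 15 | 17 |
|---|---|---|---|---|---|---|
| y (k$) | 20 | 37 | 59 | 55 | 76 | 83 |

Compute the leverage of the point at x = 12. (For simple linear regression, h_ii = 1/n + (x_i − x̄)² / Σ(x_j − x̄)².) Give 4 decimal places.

h = 0.1670

x̄ = (6 + 10 + 12 + 13 + 15 + 17)/6 = 12.1667
Σ(x − x̄)² = 38.0278 + 4.69444 + 0.0277778 + 0.694444 + 8.02778 + 23.3611 = 74.8333
h = 1/6 + (-0.166667)²/74.8333 = 0.166667 + 0.000371195 = 0.1670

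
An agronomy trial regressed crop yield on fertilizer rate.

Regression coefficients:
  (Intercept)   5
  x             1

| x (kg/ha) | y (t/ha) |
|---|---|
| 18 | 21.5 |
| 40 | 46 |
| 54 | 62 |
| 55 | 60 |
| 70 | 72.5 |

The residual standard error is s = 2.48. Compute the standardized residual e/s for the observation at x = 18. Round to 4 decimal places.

ŷ = 5 + 18 = 23
e = 21.5 − 23 = -1.5
e/s = -1.5 / 2.48 = -0.6048

-0.6048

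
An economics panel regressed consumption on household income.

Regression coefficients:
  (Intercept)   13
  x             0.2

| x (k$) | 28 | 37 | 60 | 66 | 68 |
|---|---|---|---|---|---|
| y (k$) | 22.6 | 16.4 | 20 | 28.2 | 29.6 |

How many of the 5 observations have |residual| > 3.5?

x=28: ŷ = 13 + 0.2·28 = 18.6; r = 22.6 − 18.6 = 4
x=37: ŷ = 13 + 0.2·37 = 20.4; r = 16.4 − 20.4 = -4
x=60: ŷ = 13 + 0.2·60 = 25; r = 20 − 25 = -5
x=66: ŷ = 13 + 0.2·66 = 26.2; r = 28.2 − 26.2 = 2
x=68: ŷ = 13 + 0.2·68 = 26.6; r = 29.6 − 26.6 = 3
|r| > 3.5: x=28 (|r|=4), x=37 (|r|=4), x=60 (|r|=5) → 3

3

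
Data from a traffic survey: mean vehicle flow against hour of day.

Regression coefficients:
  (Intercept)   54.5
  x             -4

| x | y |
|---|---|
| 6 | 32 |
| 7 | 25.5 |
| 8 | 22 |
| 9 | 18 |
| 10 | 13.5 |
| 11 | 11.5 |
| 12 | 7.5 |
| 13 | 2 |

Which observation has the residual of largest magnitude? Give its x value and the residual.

x = 6, e = 1.5

x=6: ŷ = 54.5 − 4·6 = 30.5; e = 32 − 30.5 = 1.5
x=7: ŷ = 54.5 − 4·7 = 26.5; e = 25.5 − 26.5 = -1
x=8: ŷ = 54.5 − 4·8 = 22.5; e = 22 − 22.5 = -0.5
x=9: ŷ = 54.5 − 4·9 = 18.5; e = 18 − 18.5 = -0.5
x=10: ŷ = 54.5 − 4·10 = 14.5; e = 13.5 − 14.5 = -1
x=11: ŷ = 54.5 − 4·11 = 10.5; e = 11.5 − 10.5 = 1
x=12: ŷ = 54.5 − 4·12 = 6.5; e = 7.5 − 6.5 = 1
x=13: ŷ = 54.5 − 4·13 = 2.5; e = 2 − 2.5 = -0.5
Largest |e| is 1.5 at x = 6, residual 1.5.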